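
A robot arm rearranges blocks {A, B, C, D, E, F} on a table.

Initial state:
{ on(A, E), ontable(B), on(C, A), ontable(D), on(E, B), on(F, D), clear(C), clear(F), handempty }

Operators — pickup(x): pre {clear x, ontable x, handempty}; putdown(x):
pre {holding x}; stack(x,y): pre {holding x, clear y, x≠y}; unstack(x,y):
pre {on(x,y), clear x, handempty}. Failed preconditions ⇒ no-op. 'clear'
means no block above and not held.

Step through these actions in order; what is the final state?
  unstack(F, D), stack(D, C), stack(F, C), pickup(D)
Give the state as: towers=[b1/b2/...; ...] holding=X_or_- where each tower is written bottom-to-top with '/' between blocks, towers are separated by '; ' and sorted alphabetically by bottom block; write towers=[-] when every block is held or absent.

step 1 (unstack(F, D)): towers=[B/E/A/C; D] holding=F
step 2 (stack(D, C)) [no-op]: towers=[B/E/A/C; D] holding=F
step 3 (stack(F, C)): towers=[B/E/A/C/F; D] holding=-
step 4 (pickup(D)): towers=[B/E/A/C/F] holding=D

towers=[B/E/A/C/F] holding=D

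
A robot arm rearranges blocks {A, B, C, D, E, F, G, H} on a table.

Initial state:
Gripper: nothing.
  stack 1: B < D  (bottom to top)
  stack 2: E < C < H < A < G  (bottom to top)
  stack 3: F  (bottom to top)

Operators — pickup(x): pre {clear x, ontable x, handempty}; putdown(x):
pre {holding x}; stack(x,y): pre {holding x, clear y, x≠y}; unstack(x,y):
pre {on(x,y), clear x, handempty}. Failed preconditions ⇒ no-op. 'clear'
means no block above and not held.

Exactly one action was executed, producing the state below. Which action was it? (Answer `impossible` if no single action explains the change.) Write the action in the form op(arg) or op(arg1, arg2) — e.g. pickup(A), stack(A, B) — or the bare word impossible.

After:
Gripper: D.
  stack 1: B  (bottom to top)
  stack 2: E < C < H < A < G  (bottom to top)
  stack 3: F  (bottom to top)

target: towers=[B; E/C/H/A/G; F] holding=D
     unstack(G, A) → towers=[B/D; E/C/H/A; F] holding=G
         pickup(F) → towers=[B/D; E/C/H/A/G] holding=F
     unstack(D, B) → towers=[B; E/C/H/A/G; F] holding=D  ← match

unstack(D, B)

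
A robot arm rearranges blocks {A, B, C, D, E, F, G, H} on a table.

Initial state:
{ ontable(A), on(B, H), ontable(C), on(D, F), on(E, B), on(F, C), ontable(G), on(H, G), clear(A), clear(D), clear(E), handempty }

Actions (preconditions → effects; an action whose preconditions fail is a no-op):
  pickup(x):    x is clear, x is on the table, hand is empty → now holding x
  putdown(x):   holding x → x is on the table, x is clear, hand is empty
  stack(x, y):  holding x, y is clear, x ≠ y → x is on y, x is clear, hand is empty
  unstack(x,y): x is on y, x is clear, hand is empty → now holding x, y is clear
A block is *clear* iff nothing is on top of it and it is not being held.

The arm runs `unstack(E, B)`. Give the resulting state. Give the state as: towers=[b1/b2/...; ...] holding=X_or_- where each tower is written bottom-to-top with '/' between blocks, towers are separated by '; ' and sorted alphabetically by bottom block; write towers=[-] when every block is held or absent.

towers=[A; C/F/D; G/H/B] holding=E

before: towers=[A; C/F/D; G/H/B/E] holding=-
pre[unstack(E, B)]: on(E,B) ok, clear(E) ok, handempty ok
all met → apply unstack(E, B)
after:  towers=[A; C/F/D; G/H/B] holding=E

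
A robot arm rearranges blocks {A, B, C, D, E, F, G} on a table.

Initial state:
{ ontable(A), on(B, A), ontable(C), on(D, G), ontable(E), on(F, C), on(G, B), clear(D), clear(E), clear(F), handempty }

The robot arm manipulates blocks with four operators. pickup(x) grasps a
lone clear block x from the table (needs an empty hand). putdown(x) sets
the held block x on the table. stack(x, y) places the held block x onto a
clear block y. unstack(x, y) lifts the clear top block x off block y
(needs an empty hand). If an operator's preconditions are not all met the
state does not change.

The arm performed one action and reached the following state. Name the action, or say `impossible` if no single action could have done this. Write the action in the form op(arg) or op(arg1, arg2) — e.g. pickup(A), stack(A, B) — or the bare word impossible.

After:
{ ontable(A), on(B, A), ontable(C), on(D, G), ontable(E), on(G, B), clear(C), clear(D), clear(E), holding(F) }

target: towers=[A/B/G/D; C; E] holding=F
     unstack(F, C) → towers=[A/B/G/D; C; E] holding=F  ← match
     unstack(D, G) → towers=[A/B/G; C/F; E] holding=D
         pickup(E) → towers=[A/B/G/D; C/F] holding=E

unstack(F, C)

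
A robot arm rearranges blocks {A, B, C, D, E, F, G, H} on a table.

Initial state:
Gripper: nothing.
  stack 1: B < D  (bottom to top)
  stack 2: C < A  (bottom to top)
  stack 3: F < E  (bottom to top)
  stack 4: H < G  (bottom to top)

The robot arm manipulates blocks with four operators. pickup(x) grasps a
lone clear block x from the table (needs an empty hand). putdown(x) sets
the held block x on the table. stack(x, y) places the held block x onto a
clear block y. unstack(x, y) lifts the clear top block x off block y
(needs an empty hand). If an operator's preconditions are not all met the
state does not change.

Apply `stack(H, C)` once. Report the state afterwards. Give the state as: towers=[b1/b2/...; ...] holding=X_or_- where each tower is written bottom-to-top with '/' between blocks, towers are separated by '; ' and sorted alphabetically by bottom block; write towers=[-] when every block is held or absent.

before: towers=[B/D; C/A; F/E; H/G] holding=-
pre[stack(H, C)]: holding(H) fail, clear(C) fail, H≠C ok
holding(H), clear(C) unmet → stack(H, C) is a no-op
after:  towers=[B/D; C/A; F/E; H/G] holding=-

towers=[B/D; C/A; F/E; H/G] holding=-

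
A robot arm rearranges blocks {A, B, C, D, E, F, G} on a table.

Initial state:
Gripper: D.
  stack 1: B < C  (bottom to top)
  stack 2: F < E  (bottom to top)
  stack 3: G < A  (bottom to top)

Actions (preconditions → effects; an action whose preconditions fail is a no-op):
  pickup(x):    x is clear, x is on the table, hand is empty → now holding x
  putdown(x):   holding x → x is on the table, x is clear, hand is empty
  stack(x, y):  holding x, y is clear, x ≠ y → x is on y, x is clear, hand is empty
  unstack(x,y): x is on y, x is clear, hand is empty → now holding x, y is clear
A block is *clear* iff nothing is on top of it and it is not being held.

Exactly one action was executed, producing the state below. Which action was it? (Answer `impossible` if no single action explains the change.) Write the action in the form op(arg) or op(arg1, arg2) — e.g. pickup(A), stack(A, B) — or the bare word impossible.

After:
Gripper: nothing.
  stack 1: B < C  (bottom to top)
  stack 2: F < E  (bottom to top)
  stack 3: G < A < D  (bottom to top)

stack(D, A)

target: towers=[B/C; F/E; G/A/D] holding=-
        putdown(D) → towers=[B/C; D; F/E; G/A] holding=-
       stack(D, A) → towers=[B/C; F/E; G/A/D] holding=-  ← match
       stack(D, E) → towers=[B/C; F/E/D; G/A] holding=-
       stack(D, C) → towers=[B/C/D; F/E; G/A] holding=-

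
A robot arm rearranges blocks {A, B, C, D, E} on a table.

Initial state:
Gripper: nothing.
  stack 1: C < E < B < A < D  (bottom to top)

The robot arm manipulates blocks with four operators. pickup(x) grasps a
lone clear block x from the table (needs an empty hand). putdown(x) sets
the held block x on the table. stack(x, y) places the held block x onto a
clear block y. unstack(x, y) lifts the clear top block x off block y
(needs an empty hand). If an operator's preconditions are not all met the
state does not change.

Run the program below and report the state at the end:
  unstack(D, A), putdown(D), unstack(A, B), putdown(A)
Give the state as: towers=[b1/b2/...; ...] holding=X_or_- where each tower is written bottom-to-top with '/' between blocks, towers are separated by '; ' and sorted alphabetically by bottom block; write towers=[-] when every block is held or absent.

step 1 (unstack(D, A)): towers=[C/E/B/A] holding=D
step 2 (putdown(D)): towers=[C/E/B/A; D] holding=-
step 3 (unstack(A, B)): towers=[C/E/B; D] holding=A
step 4 (putdown(A)): towers=[A; C/E/B; D] holding=-

towers=[A; C/E/B; D] holding=-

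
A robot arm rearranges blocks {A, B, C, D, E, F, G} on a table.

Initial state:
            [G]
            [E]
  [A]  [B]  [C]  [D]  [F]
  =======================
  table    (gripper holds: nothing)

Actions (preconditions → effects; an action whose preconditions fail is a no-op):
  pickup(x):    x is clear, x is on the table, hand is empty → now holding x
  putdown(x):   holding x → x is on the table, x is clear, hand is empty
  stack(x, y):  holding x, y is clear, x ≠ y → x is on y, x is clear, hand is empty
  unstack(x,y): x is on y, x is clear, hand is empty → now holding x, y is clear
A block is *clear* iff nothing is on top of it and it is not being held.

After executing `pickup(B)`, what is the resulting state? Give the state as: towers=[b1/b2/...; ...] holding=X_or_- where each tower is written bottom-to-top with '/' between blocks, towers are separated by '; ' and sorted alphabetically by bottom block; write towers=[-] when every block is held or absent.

towers=[A; C/E/G; D; F] holding=B

before: towers=[A; B; C/E/G; D; F] holding=-
pre[pickup(B)]: clear(B) ✓, ontable(B) ✓, handempty ✓
all met → apply pickup(B)
after:  towers=[A; C/E/G; D; F] holding=B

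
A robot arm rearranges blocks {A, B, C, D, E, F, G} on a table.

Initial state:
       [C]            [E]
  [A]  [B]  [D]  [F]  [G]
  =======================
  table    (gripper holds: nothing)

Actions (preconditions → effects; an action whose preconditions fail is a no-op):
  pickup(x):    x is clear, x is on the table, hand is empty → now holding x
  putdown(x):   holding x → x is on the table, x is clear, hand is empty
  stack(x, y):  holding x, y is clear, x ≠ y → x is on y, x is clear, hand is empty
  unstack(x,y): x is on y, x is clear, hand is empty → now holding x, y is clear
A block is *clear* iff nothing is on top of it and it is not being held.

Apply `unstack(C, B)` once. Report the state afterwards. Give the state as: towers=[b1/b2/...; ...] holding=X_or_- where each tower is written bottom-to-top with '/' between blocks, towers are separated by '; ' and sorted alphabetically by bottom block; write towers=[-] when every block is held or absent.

before: towers=[A; B/C; D; F; G/E] holding=-
pre[unstack(C, B)]: on(C,B) ✓, clear(C) ✓, handempty ✓
all met → apply unstack(C, B)
after:  towers=[A; B; D; F; G/E] holding=C

towers=[A; B; D; F; G/E] holding=C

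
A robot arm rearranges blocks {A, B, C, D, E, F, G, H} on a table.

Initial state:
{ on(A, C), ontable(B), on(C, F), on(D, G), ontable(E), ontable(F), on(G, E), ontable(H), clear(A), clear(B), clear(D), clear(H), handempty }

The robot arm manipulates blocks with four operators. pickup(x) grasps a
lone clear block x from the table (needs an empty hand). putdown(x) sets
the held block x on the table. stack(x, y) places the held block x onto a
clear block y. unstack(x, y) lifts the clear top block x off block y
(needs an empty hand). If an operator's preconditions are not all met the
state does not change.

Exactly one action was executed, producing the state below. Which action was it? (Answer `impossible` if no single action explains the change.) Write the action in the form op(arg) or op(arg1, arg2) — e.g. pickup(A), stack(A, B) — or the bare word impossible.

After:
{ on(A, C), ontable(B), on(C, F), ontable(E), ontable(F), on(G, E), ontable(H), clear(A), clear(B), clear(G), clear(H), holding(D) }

target: towers=[B; E/G; F/C/A; H] holding=D
     unstack(A, C) → towers=[B; E/G/D; F/C; H] holding=A
         pickup(H) → towers=[B; E/G/D; F/C/A] holding=H
         pickup(B) → towers=[E/G/D; F/C/A; H] holding=B
     unstack(D, G) → towers=[B; E/G; F/C/A; H] holding=D  ← match

unstack(D, G)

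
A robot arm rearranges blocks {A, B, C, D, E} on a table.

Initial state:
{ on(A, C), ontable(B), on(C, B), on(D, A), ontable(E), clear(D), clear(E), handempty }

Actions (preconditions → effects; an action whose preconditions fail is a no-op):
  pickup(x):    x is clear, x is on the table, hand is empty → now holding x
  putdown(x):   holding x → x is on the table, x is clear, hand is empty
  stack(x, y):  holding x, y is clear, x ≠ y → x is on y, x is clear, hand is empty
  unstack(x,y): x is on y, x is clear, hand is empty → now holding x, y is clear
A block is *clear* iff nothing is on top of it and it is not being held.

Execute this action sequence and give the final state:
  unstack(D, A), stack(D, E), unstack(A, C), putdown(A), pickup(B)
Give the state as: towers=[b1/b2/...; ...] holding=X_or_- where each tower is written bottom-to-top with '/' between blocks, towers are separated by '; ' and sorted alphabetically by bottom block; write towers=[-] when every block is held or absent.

towers=[A; B/C; E/D] holding=-

step 1 (unstack(D, A)): towers=[B/C/A; E] holding=D
step 2 (stack(D, E)): towers=[B/C/A; E/D] holding=-
step 3 (unstack(A, C)): towers=[B/C; E/D] holding=A
step 4 (putdown(A)): towers=[A; B/C; E/D] holding=-
step 5 (pickup(B)) [no-op]: towers=[A; B/C; E/D] holding=-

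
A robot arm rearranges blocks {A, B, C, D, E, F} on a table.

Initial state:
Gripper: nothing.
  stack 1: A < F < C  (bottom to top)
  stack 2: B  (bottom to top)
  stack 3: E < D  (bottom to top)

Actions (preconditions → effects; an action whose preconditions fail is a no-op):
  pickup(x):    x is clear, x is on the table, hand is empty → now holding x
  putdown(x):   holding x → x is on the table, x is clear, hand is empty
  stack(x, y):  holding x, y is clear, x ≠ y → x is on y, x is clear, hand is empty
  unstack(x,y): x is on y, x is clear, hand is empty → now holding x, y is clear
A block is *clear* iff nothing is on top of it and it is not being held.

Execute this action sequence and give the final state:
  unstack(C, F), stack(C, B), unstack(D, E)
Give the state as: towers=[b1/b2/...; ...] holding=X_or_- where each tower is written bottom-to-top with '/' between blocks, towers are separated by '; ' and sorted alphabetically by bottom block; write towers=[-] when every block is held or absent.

step 1 (unstack(C, F)): towers=[A/F; B; E/D] holding=C
step 2 (stack(C, B)): towers=[A/F; B/C; E/D] holding=-
step 3 (unstack(D, E)): towers=[A/F; B/C; E] holding=D

towers=[A/F; B/C; E] holding=D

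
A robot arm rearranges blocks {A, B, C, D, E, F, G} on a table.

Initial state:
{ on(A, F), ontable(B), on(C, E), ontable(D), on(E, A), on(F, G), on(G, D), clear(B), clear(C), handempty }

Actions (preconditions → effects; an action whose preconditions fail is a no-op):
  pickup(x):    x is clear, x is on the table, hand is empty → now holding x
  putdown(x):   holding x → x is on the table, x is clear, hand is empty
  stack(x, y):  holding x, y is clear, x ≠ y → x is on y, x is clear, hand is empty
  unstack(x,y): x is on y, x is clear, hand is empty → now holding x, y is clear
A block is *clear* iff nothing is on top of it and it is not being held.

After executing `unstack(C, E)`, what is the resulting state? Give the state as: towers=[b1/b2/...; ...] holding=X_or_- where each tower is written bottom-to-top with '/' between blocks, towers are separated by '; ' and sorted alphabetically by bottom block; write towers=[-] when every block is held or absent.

before: towers=[B; D/G/F/A/E/C] holding=-
pre[unstack(C, E)]: on(C,E) ok, clear(C) ok, handempty ok
all met → apply unstack(C, E)
after:  towers=[B; D/G/F/A/E] holding=C

towers=[B; D/G/F/A/E] holding=C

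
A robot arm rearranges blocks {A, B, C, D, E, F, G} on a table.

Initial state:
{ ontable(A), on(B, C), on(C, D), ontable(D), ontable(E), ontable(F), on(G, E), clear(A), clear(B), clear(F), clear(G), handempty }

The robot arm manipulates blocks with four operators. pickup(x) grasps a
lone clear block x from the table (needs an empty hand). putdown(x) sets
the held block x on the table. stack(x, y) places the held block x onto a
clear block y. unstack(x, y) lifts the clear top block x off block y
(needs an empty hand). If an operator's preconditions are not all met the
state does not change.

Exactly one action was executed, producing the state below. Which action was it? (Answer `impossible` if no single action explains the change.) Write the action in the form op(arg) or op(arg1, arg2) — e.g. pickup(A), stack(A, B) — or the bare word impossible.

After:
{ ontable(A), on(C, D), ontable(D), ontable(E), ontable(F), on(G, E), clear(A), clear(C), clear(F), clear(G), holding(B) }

target: towers=[A; D/C; E/G; F] holding=B
     unstack(B, C) → towers=[A; D/C; E/G; F] holding=B  ← match
         pickup(F) → towers=[A; D/C/B; E/G] holding=F
     unstack(G, E) → towers=[A; D/C/B; E; F] holding=G
         pickup(A) → towers=[D/C/B; E/G; F] holding=A

unstack(B, C)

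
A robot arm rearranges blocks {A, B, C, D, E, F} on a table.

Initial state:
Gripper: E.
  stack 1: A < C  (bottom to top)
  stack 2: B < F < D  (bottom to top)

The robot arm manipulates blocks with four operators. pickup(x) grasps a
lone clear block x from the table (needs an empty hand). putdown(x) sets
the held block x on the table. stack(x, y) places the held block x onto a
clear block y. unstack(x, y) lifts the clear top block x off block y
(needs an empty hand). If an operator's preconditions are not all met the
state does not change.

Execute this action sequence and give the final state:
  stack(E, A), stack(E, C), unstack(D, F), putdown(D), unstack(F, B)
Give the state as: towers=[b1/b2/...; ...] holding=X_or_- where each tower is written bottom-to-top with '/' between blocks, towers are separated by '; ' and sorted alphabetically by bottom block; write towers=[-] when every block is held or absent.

step 1 (stack(E, A)) [no-op]: towers=[A/C; B/F/D] holding=E
step 2 (stack(E, C)): towers=[A/C/E; B/F/D] holding=-
step 3 (unstack(D, F)): towers=[A/C/E; B/F] holding=D
step 4 (putdown(D)): towers=[A/C/E; B/F; D] holding=-
step 5 (unstack(F, B)): towers=[A/C/E; B; D] holding=F

towers=[A/C/E; B; D] holding=F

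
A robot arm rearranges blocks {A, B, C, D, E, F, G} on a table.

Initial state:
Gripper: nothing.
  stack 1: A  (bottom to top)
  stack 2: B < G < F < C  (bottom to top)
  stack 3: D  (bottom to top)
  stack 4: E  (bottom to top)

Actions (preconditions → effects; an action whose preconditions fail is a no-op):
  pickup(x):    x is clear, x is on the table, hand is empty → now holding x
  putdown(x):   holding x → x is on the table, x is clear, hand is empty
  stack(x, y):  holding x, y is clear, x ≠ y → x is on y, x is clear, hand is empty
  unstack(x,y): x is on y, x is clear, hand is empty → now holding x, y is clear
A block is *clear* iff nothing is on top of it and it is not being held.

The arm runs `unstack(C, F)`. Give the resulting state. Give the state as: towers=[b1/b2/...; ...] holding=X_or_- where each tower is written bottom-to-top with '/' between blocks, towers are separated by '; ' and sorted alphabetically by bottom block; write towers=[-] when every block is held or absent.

towers=[A; B/G/F; D; E] holding=C

before: towers=[A; B/G/F/C; D; E] holding=-
pre[unstack(C, F)]: on(C,F) ok, clear(C) ok, handempty ok
all met → apply unstack(C, F)
after:  towers=[A; B/G/F; D; E] holding=C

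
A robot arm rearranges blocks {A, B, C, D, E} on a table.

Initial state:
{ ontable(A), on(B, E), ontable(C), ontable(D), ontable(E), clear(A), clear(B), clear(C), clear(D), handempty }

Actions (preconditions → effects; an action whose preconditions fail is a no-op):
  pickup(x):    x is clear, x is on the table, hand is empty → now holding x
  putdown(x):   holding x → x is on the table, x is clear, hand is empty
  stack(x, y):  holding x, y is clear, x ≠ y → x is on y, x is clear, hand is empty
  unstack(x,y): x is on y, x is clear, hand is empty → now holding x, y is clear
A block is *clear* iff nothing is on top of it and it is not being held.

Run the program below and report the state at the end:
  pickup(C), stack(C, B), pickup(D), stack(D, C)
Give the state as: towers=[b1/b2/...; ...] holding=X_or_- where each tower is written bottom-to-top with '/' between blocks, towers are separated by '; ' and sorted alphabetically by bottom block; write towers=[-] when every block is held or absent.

towers=[A; E/B/C/D] holding=-

step 1 (pickup(C)): towers=[A; D; E/B] holding=C
step 2 (stack(C, B)): towers=[A; D; E/B/C] holding=-
step 3 (pickup(D)): towers=[A; E/B/C] holding=D
step 4 (stack(D, C)): towers=[A; E/B/C/D] holding=-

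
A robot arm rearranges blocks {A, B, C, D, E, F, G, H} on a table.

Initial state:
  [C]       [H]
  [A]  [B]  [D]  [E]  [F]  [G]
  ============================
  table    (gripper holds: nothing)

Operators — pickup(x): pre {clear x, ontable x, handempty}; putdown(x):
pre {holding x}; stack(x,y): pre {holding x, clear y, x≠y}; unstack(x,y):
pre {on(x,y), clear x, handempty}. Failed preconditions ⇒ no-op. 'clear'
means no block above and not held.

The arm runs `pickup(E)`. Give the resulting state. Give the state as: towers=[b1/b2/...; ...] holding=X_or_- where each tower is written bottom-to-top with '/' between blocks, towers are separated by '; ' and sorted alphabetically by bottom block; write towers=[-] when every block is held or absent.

towers=[A/C; B; D/H; F; G] holding=E

before: towers=[A/C; B; D/H; E; F; G] holding=-
pre[pickup(E)]: clear(E) yes, ontable(E) yes, handempty yes
all met → apply pickup(E)
after:  towers=[A/C; B; D/H; F; G] holding=E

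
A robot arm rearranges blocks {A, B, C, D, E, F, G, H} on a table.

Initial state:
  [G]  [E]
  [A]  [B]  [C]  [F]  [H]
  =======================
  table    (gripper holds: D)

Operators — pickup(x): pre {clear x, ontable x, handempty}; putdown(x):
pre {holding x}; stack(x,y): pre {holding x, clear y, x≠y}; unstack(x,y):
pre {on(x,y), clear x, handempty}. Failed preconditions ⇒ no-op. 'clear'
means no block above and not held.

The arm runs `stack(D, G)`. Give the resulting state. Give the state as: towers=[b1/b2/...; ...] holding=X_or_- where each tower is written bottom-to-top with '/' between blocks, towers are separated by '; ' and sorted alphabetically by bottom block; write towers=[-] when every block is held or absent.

towers=[A/G/D; B/E; C; F; H] holding=-

before: towers=[A/G; B/E; C; F; H] holding=D
pre[stack(D, G)]: holding(D) ok, clear(G) ok, D≠G ok
all met → apply stack(D, G)
after:  towers=[A/G/D; B/E; C; F; H] holding=-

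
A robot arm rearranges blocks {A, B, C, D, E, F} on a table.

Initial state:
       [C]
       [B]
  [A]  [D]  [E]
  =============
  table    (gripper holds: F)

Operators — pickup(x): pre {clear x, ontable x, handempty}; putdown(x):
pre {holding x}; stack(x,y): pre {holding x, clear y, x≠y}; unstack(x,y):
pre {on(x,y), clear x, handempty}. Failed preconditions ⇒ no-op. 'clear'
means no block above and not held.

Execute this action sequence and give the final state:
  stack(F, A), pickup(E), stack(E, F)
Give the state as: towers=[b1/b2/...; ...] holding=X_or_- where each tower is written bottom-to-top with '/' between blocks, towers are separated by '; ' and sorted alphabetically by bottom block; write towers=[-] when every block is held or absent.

towers=[A/F/E; D/B/C] holding=-

step 1 (stack(F, A)): towers=[A/F; D/B/C; E] holding=-
step 2 (pickup(E)): towers=[A/F; D/B/C] holding=E
step 3 (stack(E, F)): towers=[A/F/E; D/B/C] holding=-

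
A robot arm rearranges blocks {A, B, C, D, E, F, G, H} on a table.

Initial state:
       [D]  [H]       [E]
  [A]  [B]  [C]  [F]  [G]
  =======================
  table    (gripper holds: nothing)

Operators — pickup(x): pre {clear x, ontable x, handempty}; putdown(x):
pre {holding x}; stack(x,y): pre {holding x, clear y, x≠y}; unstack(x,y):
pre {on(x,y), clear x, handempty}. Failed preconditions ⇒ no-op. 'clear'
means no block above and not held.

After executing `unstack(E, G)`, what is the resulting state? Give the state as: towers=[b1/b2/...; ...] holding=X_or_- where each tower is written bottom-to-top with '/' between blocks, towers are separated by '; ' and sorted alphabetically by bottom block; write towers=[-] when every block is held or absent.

before: towers=[A; B/D; C/H; F; G/E] holding=-
pre[unstack(E, G)]: on(E,G) ok, clear(E) ok, handempty ok
all met → apply unstack(E, G)
after:  towers=[A; B/D; C/H; F; G] holding=E

towers=[A; B/D; C/H; F; G] holding=E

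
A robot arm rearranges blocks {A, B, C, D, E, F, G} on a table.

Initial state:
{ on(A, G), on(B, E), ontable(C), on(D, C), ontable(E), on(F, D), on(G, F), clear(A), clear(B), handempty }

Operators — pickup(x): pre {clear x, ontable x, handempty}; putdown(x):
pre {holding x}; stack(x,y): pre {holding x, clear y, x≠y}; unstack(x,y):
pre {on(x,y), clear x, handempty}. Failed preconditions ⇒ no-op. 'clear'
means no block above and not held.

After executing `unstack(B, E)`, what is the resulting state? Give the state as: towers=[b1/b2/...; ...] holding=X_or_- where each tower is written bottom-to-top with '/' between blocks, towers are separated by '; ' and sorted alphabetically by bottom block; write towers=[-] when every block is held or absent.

before: towers=[C/D/F/G/A; E/B] holding=-
pre[unstack(B, E)]: on(B,E) ✓, clear(B) ✓, handempty ✓
all met → apply unstack(B, E)
after:  towers=[C/D/F/G/A; E] holding=B

towers=[C/D/F/G/A; E] holding=B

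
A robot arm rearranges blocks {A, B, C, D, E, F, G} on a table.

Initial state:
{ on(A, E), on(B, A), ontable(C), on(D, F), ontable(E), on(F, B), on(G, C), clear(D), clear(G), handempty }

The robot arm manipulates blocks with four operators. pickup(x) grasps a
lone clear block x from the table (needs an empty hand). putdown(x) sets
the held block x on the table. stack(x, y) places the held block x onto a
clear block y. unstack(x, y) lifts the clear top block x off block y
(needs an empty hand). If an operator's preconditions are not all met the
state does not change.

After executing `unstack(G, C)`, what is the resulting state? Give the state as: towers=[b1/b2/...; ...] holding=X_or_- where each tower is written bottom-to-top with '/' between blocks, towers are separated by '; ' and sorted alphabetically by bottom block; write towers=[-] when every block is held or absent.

towers=[C; E/A/B/F/D] holding=G

before: towers=[C/G; E/A/B/F/D] holding=-
pre[unstack(G, C)]: on(G,C) ✓, clear(G) ✓, handempty ✓
all met → apply unstack(G, C)
after:  towers=[C; E/A/B/F/D] holding=G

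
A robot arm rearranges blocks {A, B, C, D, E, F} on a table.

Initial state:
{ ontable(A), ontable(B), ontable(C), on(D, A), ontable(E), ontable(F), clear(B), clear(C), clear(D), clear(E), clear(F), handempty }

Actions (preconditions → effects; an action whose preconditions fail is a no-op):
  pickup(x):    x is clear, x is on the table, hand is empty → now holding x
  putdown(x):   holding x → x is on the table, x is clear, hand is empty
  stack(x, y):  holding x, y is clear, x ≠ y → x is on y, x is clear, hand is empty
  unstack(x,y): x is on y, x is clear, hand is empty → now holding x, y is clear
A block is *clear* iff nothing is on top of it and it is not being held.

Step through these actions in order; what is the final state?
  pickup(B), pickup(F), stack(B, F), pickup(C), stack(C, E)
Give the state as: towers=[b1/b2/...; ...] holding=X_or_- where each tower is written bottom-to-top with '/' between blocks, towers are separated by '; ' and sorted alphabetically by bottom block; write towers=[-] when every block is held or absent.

step 1 (pickup(B)): towers=[A/D; C; E; F] holding=B
step 2 (pickup(F)) [no-op]: towers=[A/D; C; E; F] holding=B
step 3 (stack(B, F)): towers=[A/D; C; E; F/B] holding=-
step 4 (pickup(C)): towers=[A/D; E; F/B] holding=C
step 5 (stack(C, E)): towers=[A/D; E/C; F/B] holding=-

towers=[A/D; E/C; F/B] holding=-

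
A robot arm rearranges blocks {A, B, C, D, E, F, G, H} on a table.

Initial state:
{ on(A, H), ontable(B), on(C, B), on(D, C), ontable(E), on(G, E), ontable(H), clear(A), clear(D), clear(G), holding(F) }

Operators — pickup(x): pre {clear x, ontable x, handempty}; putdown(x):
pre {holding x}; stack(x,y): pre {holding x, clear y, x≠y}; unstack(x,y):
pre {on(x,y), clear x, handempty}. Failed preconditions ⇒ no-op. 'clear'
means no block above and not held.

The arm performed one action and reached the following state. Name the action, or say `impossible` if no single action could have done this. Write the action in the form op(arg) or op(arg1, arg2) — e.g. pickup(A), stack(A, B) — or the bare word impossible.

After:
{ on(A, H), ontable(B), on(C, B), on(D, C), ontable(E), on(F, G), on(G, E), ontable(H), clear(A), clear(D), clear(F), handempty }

target: towers=[B/C/D; E/G/F; H/A] holding=-
        putdown(F) → towers=[B/C/D; E/G; F; H/A] holding=-
       stack(F, G) → towers=[B/C/D; E/G/F; H/A] holding=-  ← match
       stack(F, A) → towers=[B/C/D; E/G; H/A/F] holding=-
       stack(F, D) → towers=[B/C/D/F; E/G; H/A] holding=-

stack(F, G)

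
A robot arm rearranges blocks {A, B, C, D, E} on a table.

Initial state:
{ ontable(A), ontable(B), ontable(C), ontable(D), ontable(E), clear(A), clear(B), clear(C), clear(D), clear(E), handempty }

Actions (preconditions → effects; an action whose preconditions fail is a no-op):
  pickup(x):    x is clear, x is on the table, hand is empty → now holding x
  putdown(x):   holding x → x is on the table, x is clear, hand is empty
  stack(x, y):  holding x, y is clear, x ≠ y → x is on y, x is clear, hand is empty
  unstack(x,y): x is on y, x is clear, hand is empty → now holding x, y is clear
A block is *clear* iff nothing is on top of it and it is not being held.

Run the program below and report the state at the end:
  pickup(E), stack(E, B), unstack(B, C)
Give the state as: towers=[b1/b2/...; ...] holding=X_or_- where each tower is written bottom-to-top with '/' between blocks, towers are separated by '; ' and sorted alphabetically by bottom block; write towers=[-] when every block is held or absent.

step 1 (pickup(E)): towers=[A; B; C; D] holding=E
step 2 (stack(E, B)): towers=[A; B/E; C; D] holding=-
step 3 (unstack(B, C)) [no-op]: towers=[A; B/E; C; D] holding=-

towers=[A; B/E; C; D] holding=-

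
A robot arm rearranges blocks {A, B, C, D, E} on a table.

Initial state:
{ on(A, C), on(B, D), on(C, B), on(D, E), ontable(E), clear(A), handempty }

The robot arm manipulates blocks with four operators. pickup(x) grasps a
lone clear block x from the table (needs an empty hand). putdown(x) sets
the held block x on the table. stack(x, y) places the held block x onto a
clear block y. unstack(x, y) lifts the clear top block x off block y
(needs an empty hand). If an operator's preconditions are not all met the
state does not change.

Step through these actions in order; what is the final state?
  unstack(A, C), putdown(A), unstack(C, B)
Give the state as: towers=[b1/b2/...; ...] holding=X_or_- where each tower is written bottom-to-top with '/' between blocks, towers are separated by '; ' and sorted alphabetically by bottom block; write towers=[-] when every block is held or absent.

step 1 (unstack(A, C)): towers=[E/D/B/C] holding=A
step 2 (putdown(A)): towers=[A; E/D/B/C] holding=-
step 3 (unstack(C, B)): towers=[A; E/D/B] holding=C

towers=[A; E/D/B] holding=C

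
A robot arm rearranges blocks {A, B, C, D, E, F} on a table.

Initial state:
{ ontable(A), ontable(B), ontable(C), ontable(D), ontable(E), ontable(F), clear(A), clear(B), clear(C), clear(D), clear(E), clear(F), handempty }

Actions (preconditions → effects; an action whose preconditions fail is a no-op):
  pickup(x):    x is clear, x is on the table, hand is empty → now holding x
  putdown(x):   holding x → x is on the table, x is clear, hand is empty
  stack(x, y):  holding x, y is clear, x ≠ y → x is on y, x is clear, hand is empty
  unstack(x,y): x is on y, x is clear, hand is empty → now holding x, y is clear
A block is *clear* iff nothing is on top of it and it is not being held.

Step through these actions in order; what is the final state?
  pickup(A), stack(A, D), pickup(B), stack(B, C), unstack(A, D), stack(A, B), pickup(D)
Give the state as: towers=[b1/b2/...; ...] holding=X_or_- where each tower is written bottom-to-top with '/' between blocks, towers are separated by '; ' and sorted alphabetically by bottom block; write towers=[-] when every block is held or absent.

step 1 (pickup(A)): towers=[B; C; D; E; F] holding=A
step 2 (stack(A, D)): towers=[B; C; D/A; E; F] holding=-
step 3 (pickup(B)): towers=[C; D/A; E; F] holding=B
step 4 (stack(B, C)): towers=[C/B; D/A; E; F] holding=-
step 5 (unstack(A, D)): towers=[C/B; D; E; F] holding=A
step 6 (stack(A, B)): towers=[C/B/A; D; E; F] holding=-
step 7 (pickup(D)): towers=[C/B/A; E; F] holding=D

towers=[C/B/A; E; F] holding=D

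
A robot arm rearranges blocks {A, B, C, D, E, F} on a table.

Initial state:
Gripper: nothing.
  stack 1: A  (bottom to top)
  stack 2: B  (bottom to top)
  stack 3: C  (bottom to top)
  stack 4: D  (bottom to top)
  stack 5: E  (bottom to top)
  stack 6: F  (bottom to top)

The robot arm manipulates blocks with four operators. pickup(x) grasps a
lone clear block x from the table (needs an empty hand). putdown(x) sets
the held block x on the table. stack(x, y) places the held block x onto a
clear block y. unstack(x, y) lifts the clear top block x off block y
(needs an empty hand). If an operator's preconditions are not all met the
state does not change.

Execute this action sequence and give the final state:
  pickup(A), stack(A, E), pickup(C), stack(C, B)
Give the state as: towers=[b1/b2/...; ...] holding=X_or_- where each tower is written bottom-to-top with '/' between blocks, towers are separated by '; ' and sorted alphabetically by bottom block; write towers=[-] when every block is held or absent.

towers=[B/C; D; E/A; F] holding=-

step 1 (pickup(A)): towers=[B; C; D; E; F] holding=A
step 2 (stack(A, E)): towers=[B; C; D; E/A; F] holding=-
step 3 (pickup(C)): towers=[B; D; E/A; F] holding=C
step 4 (stack(C, B)): towers=[B/C; D; E/A; F] holding=-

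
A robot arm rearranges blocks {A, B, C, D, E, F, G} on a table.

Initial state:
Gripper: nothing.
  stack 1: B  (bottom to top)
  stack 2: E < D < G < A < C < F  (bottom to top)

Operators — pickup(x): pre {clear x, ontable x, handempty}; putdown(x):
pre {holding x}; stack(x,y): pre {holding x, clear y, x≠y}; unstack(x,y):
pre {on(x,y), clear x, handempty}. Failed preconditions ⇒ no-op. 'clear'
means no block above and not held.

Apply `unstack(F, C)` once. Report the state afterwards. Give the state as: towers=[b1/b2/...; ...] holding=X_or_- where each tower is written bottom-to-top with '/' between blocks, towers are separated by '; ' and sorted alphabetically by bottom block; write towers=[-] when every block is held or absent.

before: towers=[B; E/D/G/A/C/F] holding=-
pre[unstack(F, C)]: on(F,C) ok, clear(F) ok, handempty ok
all met → apply unstack(F, C)
after:  towers=[B; E/D/G/A/C] holding=F

towers=[B; E/D/G/A/C] holding=F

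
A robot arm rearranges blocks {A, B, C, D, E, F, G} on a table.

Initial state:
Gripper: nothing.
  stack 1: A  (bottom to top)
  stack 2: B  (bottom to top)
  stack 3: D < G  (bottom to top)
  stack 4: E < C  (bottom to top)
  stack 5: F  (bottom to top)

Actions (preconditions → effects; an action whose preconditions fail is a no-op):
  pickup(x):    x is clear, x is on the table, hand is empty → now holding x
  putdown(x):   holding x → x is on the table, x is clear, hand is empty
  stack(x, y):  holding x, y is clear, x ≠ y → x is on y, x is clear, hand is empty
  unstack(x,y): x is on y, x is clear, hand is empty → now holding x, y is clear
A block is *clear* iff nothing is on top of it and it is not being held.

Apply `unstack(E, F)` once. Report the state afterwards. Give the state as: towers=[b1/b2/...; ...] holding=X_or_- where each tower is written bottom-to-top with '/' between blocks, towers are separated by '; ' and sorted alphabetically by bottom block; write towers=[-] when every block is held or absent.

before: towers=[A; B; D/G; E/C; F] holding=-
pre[unstack(E, F)]: on(E,F) no, clear(E) no, handempty yes
on(E,F), clear(E) unmet → unstack(E, F) is a no-op
after:  towers=[A; B; D/G; E/C; F] holding=-

towers=[A; B; D/G; E/C; F] holding=-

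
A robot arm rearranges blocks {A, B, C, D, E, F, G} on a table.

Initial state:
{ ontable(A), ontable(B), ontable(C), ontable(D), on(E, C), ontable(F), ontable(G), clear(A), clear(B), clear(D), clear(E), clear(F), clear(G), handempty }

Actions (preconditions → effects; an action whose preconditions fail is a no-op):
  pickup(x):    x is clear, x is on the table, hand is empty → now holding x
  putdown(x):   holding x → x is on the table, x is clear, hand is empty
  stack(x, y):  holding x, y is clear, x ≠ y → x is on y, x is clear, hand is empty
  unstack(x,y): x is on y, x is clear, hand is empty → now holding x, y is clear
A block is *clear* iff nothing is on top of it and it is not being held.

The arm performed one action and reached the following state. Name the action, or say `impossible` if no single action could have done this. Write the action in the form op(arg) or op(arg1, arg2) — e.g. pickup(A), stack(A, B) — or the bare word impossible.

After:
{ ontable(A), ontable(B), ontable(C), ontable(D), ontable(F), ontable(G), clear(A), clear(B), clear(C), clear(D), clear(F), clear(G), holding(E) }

target: towers=[A; B; C; D; F; G] holding=E
         pickup(B) → towers=[A; C/E; D; F; G] holding=B
         pickup(F) → towers=[A; B; C/E; D; G] holding=F
         pickup(G) → towers=[A; B; C/E; D; F] holding=G
         pickup(D) → towers=[A; B; C/E; F; G] holding=D
         pickup(A) → towers=[B; C/E; D; F; G] holding=A
     unstack(E, C) → towers=[A; B; C; D; F; G] holding=E  ← match

unstack(E, C)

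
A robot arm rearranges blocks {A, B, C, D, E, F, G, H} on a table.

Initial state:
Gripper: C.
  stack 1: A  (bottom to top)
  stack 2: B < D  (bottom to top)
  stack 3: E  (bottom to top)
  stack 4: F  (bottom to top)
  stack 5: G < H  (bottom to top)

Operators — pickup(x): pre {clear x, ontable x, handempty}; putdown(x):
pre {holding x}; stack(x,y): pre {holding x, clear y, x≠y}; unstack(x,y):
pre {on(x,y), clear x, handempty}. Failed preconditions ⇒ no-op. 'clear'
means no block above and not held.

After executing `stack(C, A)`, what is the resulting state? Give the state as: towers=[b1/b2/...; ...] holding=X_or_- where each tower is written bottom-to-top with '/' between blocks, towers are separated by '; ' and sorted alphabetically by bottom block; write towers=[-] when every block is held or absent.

towers=[A/C; B/D; E; F; G/H] holding=-

before: towers=[A; B/D; E; F; G/H] holding=C
pre[stack(C, A)]: holding(C) ok, clear(A) ok, C≠A ok
all met → apply stack(C, A)
after:  towers=[A/C; B/D; E; F; G/H] holding=-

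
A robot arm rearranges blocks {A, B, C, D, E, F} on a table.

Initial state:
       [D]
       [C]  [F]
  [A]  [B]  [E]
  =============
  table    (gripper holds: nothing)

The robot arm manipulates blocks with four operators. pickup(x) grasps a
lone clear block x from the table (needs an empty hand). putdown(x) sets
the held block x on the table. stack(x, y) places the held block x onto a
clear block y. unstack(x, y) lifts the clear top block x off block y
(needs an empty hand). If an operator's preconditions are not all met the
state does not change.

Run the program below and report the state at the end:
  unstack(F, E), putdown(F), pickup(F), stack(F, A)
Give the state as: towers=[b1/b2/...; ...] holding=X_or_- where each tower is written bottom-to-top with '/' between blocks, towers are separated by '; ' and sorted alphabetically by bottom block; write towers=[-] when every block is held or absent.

step 1 (unstack(F, E)): towers=[A; B/C/D; E] holding=F
step 2 (putdown(F)): towers=[A; B/C/D; E; F] holding=-
step 3 (pickup(F)): towers=[A; B/C/D; E] holding=F
step 4 (stack(F, A)): towers=[A/F; B/C/D; E] holding=-

towers=[A/F; B/C/D; E] holding=-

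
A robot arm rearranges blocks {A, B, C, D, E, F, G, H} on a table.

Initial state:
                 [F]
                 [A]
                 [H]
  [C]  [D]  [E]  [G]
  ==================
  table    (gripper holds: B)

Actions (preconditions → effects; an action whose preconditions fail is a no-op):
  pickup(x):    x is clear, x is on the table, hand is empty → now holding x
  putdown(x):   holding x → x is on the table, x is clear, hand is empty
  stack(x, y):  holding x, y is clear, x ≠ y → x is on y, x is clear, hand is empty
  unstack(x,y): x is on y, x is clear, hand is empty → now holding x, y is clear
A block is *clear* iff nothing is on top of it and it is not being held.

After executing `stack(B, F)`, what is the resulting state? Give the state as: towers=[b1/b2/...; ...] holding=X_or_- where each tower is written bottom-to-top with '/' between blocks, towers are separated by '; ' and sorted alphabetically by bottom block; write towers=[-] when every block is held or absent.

towers=[C; D; E; G/H/A/F/B] holding=-

before: towers=[C; D; E; G/H/A/F] holding=B
pre[stack(B, F)]: holding(B) ✓, clear(F) ✓, B≠F ✓
all met → apply stack(B, F)
after:  towers=[C; D; E; G/H/A/F/B] holding=-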